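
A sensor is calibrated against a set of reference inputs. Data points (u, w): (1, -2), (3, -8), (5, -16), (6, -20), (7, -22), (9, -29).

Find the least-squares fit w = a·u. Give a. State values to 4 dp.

Entries of XᵀX: Σu·u = 201.
Right-hand side: Σu·w = -641.
a = (-641)/201 = -3.18905.

a = -3.1891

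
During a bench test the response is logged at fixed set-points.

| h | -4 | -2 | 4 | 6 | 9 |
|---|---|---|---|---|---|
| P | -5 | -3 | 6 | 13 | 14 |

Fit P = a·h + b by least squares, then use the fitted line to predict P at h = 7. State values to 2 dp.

The normal equations are: 153·a + 13·b = 254;  13·a + 5·b = 25.
(Σh·h = 153, Σh = 13, Σ1 = 5, Σh·P = 254, ΣP = 25.)
Eliminating b: 5·(row 1) − 13·(row 2) gives 596·a = 5·254 − 13·25 = 945, so a = 945/596.
Then b = (25 − 13·(945/596))/5 = 523/596.
At h = 7: P̂ = (945/596)·(7) + (523/596)·(1) = 3569/298.

P̂ = 11.98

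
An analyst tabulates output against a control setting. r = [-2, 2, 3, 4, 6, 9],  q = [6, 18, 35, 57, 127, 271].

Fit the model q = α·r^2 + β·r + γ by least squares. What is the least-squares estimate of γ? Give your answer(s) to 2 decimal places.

γ = -0.68

With design matrix A, AᵀA = [[8226, 1036, 150]; [1036, 150, 22]; [150, 22, 6]] and Aᵀq = [27846, 3558, 514]ᵀ.
Inverting the 3×3 Gram matrix, [α, β, γ]ᵀ = [15442/5055, 4586/1685, -3451/5055]ᵀ.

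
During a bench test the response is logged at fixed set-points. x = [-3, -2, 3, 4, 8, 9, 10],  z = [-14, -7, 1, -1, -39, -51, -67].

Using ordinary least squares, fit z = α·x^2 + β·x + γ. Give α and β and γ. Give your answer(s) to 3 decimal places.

Entries of AᵀA: Σx^2·x^2 = 21091, Σx^2·x = 2297, Σx^2 = 283, Σx·x = 283, Σx = 29, Σ1 = 7.
And Σx^2·z = -13488, Σx·z = -1386, Σz = -178.
Normal equations: [[21091, 2297, 283]; [2297, 283, 29]; [283, 29, 7]]·[α, β, γ]ᵀ = [-13488, -1386, -178]ᵀ.
Inverting the 3×3 Gram matrix, [α, β, γ]ᵀ = [-86125/89502, 39713/14917, 218851/89502]ᵀ.

α = -0.962, β = 2.662, γ = 2.445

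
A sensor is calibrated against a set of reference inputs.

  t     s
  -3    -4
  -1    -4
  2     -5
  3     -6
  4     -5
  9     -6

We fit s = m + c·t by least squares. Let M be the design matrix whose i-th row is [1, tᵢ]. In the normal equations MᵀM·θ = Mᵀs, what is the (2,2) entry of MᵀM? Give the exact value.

120

Row 2 ↔ basis t, column 2 ↔ basis t, so (MᵀM)_{2,2} = Σᵢ (t)·(t) = (-3)·(-3) + (-1)·(-1) + (2)·(2) + (3)·(3) + (4)·(4) + (9)·(9) = 120.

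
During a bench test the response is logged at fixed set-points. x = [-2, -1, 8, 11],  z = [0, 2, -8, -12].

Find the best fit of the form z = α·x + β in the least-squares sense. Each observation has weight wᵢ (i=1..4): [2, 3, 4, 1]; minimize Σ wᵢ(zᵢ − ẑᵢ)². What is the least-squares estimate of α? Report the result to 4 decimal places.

With design matrix M, MᵀWM = [[388, 36]; [36, 10]] and MᵀWz = [-394, -38]ᵀ.
Eliminating β: 10·(row 1) − 36·(row 2) gives 2584·α = 10·(-394) − 36·(-38) = -2572, so α = -643/646.
Then β = ((-38) − 36·(-643/646))/10 = -70/323.

α = -0.9954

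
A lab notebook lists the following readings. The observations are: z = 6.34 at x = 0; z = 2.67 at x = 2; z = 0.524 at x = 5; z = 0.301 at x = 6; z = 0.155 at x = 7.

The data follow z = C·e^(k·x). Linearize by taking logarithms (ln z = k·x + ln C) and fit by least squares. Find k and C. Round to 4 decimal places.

k = -0.5292, C = 6.9607

Linearized form: ln z = k·x + ln C. From the 5 transformed points,
AᵀA = [[114.0000, 20.0000]; [20.0000, 5]], rhs = [-21.5213, -0.8823]ᵀ  (here Σx = 20.0000, Σ(x)² = 114.0000, Σln z = -0.8823, Σx·ln z = -21.5213).
Slope k = (n·Σx·ln z − Σx·Σln z)/(n·Σ(x)² − (Σx)²) = (5·-21.5213 − 20.0000·-0.8823)/170.0000 = -0.52918; ln C = (Σln z − k·Σx)/n = 1.94028, so C = exp(1.94028) = 6.96066.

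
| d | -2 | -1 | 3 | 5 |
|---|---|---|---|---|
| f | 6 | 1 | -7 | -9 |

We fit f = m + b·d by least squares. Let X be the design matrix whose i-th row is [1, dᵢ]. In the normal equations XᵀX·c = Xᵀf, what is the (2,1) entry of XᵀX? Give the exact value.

Row 2 ↔ basis d, column 1 ↔ basis 1, so (XᵀX)_{2,1} = Σᵢ d = (-2)·(1) + (-1)·(1) + (3)·(1) + (5)·(1) = 5.

5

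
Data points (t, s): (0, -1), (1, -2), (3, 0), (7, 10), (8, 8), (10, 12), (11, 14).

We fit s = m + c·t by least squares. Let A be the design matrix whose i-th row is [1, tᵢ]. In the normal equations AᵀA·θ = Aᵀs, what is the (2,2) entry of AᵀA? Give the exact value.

344

Row 2 ↔ basis t, column 2 ↔ basis t, so (AᵀA)_{2,2} = Σᵢ (t)·(t) = (0)·(0) + (1)·(1) + (3)·(3) + (7)·(7) + (8)·(8) + (10)·(10) + (11)·(11) = 344.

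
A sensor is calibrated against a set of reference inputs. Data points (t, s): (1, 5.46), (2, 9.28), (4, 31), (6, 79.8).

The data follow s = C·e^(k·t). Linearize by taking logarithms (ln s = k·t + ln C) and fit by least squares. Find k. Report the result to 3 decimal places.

Taking logs, ln s = k·t + ln C, so regress ln s on t.
Sums: Σt = 13.0000, Σ(t)² = 57.0000, Σln s = 11.7388, Σt·ln s = 46.1663.
Normal system: [[57.0000, 13.0000]; [13.0000, 4]]·[k, ln C]ᵀ = [46.1663, 11.7388]ᵀ.
Solving (det = 59.0000): k = 0.54340, ln C = 1.16867.

k = 0.543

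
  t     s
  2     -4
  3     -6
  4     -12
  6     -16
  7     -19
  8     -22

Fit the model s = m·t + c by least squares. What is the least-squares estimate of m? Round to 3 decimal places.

m = -3.000

Sums needed: Σt·t = 178, Σt = 30, Σ1 = 6.
For Xᵀs: Σt·s = -479, Σs = -79.
Eliminating c: 6·(row 1) − 30·(row 2) gives 168·m = 6·(-479) − 30·(-79) = -504, so m = -3.
Then c = ((-79) − 30·(-3))/6 = 11/6.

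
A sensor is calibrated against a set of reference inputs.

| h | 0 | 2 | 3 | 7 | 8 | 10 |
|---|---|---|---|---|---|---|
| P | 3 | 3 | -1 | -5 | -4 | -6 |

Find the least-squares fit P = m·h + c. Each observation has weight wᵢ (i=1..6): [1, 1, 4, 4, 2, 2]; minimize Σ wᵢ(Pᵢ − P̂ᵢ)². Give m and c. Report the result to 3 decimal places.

m = -0.914, c = 2.377

Entries of XᵀWX: Σwᵢ·h·h = 564, Σwᵢ·h = 78, Σwᵢ·1 = 14.
Right-hand side: Σwᵢ·h·P = -330, Σwᵢ·P = -38.
So XᵀWX·[m, c]ᵀ = XᵀWP: [[564, 78]; [78, 14]]·[m, c]ᵀ = [-330, -38]ᵀ.
Determinant 564·14 − 78² = 1812.
m = ((-330)·14 − 78·(-38))/1812 = -138/151; c = (564·(-38) − 78·(-330))/1812 = 359/151.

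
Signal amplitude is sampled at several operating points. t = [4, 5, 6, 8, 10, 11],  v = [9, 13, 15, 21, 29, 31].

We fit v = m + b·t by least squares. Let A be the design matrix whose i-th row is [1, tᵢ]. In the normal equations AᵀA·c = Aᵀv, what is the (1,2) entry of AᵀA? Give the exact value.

44

Row 1 ↔ basis 1, column 2 ↔ basis t, so (AᵀA)_{1,2} = Σᵢ t = (1)·(4) + (1)·(5) + (1)·(6) + (1)·(8) + (1)·(10) + (1)·(11) = 44.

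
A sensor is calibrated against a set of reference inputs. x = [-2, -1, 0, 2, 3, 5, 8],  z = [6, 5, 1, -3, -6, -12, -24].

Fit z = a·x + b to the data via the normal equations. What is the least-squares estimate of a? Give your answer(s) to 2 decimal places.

a = -2.97

With design matrix M, MᵀM = [[107, 15]; [15, 7]] and Mᵀz = [-293, -33]ᵀ.
Eliminating b: 7·(row 1) − 15·(row 2) gives 524·a = 7·(-293) − 15·(-33) = -1556, so a = -389/131.
Then b = ((-33) − 15·(-389/131))/7 = 216/131.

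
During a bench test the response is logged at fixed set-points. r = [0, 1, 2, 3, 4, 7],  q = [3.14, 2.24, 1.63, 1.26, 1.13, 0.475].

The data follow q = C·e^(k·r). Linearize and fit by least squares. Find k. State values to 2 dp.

Linearized form: ln q = k·r + ln C. From the 6 transformed points,
Over the data: Σr = 17.0000, Σ(r)² = 79.0000, Σln q = 2.0482, Σr·ln q = -2.2452.
Normal system: [[79.0000, 17.0000]; [17.0000, 6]]·[k, ln C]ᵀ = [-2.2452, 2.0482]ᵀ.
Δ = 79.0000·6 − (17.0000)² = 185.0000; k = (-2.2452·6 − 17.0000·2.0482)/185.0000 = -0.26103, ln C = (79.0000·2.0482 − 17.0000·-2.2452)/185.0000 = 1.08094.

k = -0.26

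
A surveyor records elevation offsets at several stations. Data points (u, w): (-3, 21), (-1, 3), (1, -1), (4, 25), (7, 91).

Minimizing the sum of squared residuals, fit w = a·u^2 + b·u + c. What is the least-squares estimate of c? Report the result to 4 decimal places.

c = -1.6763

From the data, Σu^2·u^2 = 2740, Σu^2·u = 380, Σu^2 = 76, Σu·u = 76, Σu = 8, Σ1 = 5.
And Σu^2·w = 5050, Σu·w = 670, Σw = 139.
So MᵀM·[a, b, c]ᵀ = Mᵀw: [[2740, 380, 76]; [380, 76, 8]; [76, 8, 5]]·[a, b, c]ᵀ = [5050, 670, 139]ᵀ.
Row-reducing yields a = 10933/5217, b = -15505/10434, c = -2915/1739.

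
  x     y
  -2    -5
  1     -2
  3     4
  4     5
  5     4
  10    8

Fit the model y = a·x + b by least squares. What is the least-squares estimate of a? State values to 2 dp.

Compute the Gram sums: Σx·x = 155, Σx = 21, Σ1 = 6.
And Σx·y = 140, Σy = 14.
So MᵀM·[a, b]ᵀ = Mᵀy: [[155, 21]; [21, 6]]·[a, b]ᵀ = [140, 14]ᵀ.
Determinant 155·6 − 21² = 489.
a = (140·6 − 21·14)/489 = 182/163; b = (155·14 − 21·140)/489 = -770/489.

a = 1.12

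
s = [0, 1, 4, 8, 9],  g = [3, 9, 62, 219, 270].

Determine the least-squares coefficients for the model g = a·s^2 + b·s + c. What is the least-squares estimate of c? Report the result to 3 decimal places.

c = 2.891

With design matrix M, MᵀM = [[10914, 1306, 162]; [1306, 162, 22]; [162, 22, 5]] and Mᵀg = [36887, 4439, 563]ᵀ.
Row-reducing yields a = 32479/10928, b = 33313/10928, c = 7899/2732.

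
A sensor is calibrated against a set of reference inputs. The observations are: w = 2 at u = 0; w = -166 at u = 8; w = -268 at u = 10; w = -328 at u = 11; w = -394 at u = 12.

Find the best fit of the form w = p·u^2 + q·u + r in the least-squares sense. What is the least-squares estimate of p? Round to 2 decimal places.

From the data, Σu^2·u^2 = 49473, Σu^2·u = 4571, Σu^2 = 429, Σu·u = 429, Σu = 41, Σ1 = 5.
For Mᵀw: Σu^2·w = -133848, Σu·w = -12344, Σw = -1154.
Normal equations: [[49473, 4571, 429]; [4571, 429, 41]; [429, 41, 5]]·[p, q, r]ᵀ = [-133848, -12344, -1154]ᵀ.
Row-reducing yields p = -3, q = 3, r = 2.

p = -3.00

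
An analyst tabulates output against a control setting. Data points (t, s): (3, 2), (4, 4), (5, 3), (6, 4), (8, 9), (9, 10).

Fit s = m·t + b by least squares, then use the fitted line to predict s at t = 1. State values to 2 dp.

The normal system XᵀX·[m, b]ᵀ = Xᵀs is [[231, 35]; [35, 6]]·[m, b]ᵀ = [223, 32]ᵀ.
Determinant 231·6 − 35² = 161.
m = (223·6 − 35·32)/161 = 218/161; b = (231·32 − 35·223)/161 = -59/23.
At t = 1: ŝ = (218/161)·(1) + (-59/23)·(1) = -195/161.

ŝ = -1.21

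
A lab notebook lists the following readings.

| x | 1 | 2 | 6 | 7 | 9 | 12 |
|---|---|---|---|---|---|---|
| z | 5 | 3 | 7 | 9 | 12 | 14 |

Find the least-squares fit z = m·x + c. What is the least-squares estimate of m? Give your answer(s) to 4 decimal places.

m = 0.9635

Forming AᵀA = [[315, 37]; [37, 6]] and Aᵀz = [392, 50]ᵀ gives AᵀA·[m, c]ᵀ = Aᵀz.
Δ = 315·6 − 37² = 521.
m = (392·6 − 37·50)/521 = 502/521; c = (315·50 − 37·392)/521 = 1246/521.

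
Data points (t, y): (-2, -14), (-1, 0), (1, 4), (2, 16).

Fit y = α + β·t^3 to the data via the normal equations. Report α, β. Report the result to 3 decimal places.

α = 1.500, β = 1.877

Compute the Gram sums: Σ1 = 4, Σt^3 = 0, Σt^3·t^3 = 130.
Right-hand side: Σy = 6, Σt^3·y = 244.
So XᵀX·[α, β]ᵀ = Xᵀy: [[4, 0]; [0, 130]]·[α, β]ᵀ = [6, 244]ᵀ.
Δ = 4·130 − 0² = 520.
α = (6·130 − 0·244)/520 = 3/2; β = (4·244 − 0·6)/520 = 122/65.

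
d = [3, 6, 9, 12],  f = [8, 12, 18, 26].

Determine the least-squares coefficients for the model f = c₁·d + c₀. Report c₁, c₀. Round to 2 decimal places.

The normal equations are: 270·c₁ + 30·c₀ = 570;  30·c₁ + 4·c₀ = 64.
Eliminating c₀: 4·(row 1) − 30·(row 2) gives 180·c₁ = 4·570 − 30·64 = 360, so c₁ = 2.
Then c₀ = (64 − 30·2)/4 = 1.

c₁ = 2.00, c₀ = 1.00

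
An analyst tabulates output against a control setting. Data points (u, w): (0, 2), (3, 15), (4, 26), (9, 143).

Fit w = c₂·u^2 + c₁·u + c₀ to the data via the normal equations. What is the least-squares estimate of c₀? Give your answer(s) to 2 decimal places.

c₀ = 2.07

Entries of MᵀM: Σu^2·u^2 = 6898, Σu^2·u = 820, Σu^2 = 106, Σu·u = 106, Σu = 16, Σ1 = 4.
And Σu^2·w = 12134, Σu·w = 1436, Σw = 186.
MᵀM·[c₂, c₁, c₀]ᵀ = Mᵀw becomes [[6898, 820, 106]; [820, 106, 16]; [106, 16, 4]]·[c₂, c₁, c₀]ᵀ = [12134, 1436, 186]ᵀ.
Row-reducing yields c₂ = 4763/2487, c₁ = -3932/2487, c₀ = 1718/829.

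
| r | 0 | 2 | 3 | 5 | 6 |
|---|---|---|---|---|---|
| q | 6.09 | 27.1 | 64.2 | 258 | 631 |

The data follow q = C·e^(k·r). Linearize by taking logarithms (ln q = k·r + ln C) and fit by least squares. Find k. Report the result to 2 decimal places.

With ln qᵢ as the transformed response and rᵢ as the regressor:
Σr = 16.0000, Σ(r)² = 74.0000, Σln q = 21.2685, Σr·ln q = 85.5337.
Normal system: [[74.0000, 16.0000]; [16.0000, 5]]·[k, ln C]ᵀ = [85.5337, 21.2685]ᵀ.
Δ = 74.0000·5 − (16.0000)² = 114.0000; k = (85.5337·5 − 16.0000·21.2685)/114.0000 = 0.76643, ln C = (74.0000·21.2685 − 16.0000·85.5337)/114.0000 = 1.80111.

k = 0.77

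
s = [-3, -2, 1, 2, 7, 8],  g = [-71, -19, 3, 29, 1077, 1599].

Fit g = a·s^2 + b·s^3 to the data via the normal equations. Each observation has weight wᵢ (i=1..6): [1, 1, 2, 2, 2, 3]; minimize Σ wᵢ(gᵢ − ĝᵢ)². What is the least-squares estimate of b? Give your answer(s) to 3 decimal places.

b = 2.989

Entries of AᵀWA: Σwᵢ·s^2·s^2 = 17221, Σwᵢ·s^2·s^3 = 131709, Σwᵢ·s^3·s^3 = 1022653.
And Σwᵢ·s^2·g = 412077, Σwᵢ·s^3·g = 3197425.
AᵀWA·[a, b]ᵀ = AᵀWg becomes [[17221, 131709]; [131709, 1022653]]·[a, b]ᵀ = [412077, 3197425]ᵀ.
Eliminating b: 1022653·(row 1) − 131709·(row 2) gives 263846632·a = 1022653·412077 − 131709·3197425 = 282130956, so a = 70532739/65961658.
Then b = (3197425 − 131709·(70532739/65961658))/1022653 = 197151583/65961658.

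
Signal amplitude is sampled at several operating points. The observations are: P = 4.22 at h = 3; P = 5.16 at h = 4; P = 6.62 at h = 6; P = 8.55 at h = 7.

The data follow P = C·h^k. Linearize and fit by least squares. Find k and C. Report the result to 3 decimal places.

k = 0.781, C = 1.759

Taking logs, ln P = k·ln h + ln C, so regress ln P on ln h.
Σln h = 6.2226, Σ(ln h)² = 10.1257, Σln P = 7.1168, Σln h·ln P = 11.4190.
Equations: 10.1257·k + 6.2226·ln C = 11.4190;  6.2226·k + 4·ln C = 7.1168.
Δ = 10.1257·4 − (6.2226)² = 1.7825; k = (11.4190·4 − 6.2226·7.1168)/1.7825 = 0.78054, ln C = (10.1257·7.1168 − 6.2226·11.4190)/1.7825 = 0.56495, so C = exp(0.56495) = 1.75936.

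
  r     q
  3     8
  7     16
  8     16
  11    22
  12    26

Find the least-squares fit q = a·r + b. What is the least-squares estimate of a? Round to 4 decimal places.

From the data, Σr·r = 387, Σr = 41, Σ1 = 5.
And Σr·q = 818, Σq = 88.
Δ = 387·5 − 41² = 254.
a = (818·5 − 41·88)/254 = 241/127; b = (387·88 − 41·818)/254 = 259/127.

a = 1.8976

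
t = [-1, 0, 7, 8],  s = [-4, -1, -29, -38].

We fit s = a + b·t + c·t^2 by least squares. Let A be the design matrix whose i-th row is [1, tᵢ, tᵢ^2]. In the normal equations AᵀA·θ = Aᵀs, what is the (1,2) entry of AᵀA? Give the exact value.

14

Row 1 ↔ basis 1, column 2 ↔ basis t, so (AᵀA)_{1,2} = Σᵢ t = (1)·(-1) + (1)·(0) + (1)·(7) + (1)·(8) = 14.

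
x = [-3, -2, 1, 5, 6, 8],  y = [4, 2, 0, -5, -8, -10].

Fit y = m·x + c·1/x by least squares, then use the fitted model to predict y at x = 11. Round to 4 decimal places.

ŷ = -13.8204

Forming AᵀA = [[139, 6]; [6, 20801/14400]] and Aᵀy = [-169, -71/12]ᵀ gives AᵀA·[m, c]ᵀ = Aᵀy.
Eliminating c: (20801/14400)·(row 1) − 6·(row 2) gives (2372939/14400)·m = (20801/14400)·(-169) − 6·(-71/12) = -3004169/14400, so m = -3004169/2372939.
Then c = ((-71/12) − 6·(-3004169/2372939))/(20801/14400) = 2758800/2372939.
At x = 11: ŷ = (-3004169/2372939)·(11) + (2758800/2372939)·(1/11) = -32795059/2372939.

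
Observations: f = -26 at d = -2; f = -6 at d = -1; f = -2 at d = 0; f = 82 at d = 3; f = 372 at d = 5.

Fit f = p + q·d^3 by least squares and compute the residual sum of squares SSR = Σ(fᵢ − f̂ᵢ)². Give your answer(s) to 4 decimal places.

SSR = 10.3842

The normal system XᵀX·[p, q]ᵀ = Xᵀf is [[5, 143]; [143, 16419]]·[p, q]ᵀ = [420, 48928]ᵀ.
Eliminating q: 16419·(row 1) − 143·(row 2) gives 61646·p = 16419·420 − 143·48928 = -100724, so p = -3874/2371.
Then q = (48928 − 143·(-3874/2371))/16419 = 92290/30823.
Residuals: -12716/30823, -42286/30823, -868/2371, 86018/30823, -19732/30823; SSR = 320072/30823.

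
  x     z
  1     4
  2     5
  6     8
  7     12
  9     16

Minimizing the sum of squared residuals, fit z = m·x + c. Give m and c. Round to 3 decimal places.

m = 1.413, c = 1.935

Forming AᵀA = [[171, 25]; [25, 5]] and Aᵀz = [290, 45]ᵀ gives AᵀA·[m, c]ᵀ = Aᵀz.
Δ = 171·5 − 25² = 230.
m = (290·5 − 25·45)/230 = 65/46; c = (171·45 − 25·290)/230 = 89/46.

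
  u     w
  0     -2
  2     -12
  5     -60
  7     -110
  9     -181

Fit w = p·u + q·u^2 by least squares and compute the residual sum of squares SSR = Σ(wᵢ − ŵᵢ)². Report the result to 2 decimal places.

From the data, Σu·u = 159, Σu·u^2 = 1205, Σu^2·u^2 = 9603.
And Σu·w = -2723, Σu^2·w = -21599.
Normal equations: [[159, 1205]; [1205, 9603]]·[p, q]ᵀ = [-2723, -21599]ᵀ.
Determinant 159·9603 − 1205² = 74852.
p = ((-2723)·9603 − 1205·(-21599))/74852 = -61087/37426; q = (159·(-21599) − 1205·(-2723))/74852 = -76513/37426.
Residuals: -2, -10443/18713, -13650/18713, 29943/18713, -13385/18713; SSR = 148123/18713.

SSR = 7.92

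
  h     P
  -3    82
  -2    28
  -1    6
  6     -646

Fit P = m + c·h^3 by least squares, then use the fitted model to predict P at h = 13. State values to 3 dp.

P̂ = -6592.875

Sums needed: Σ1 = 4, Σh^3 = 180, Σh^3·h^3 = 47450.
And ΣP = -530, Σh^3·P = -141980.
Normal equations: [[4, 180]; [180, 47450]]·[m, c]ᵀ = [-530, -141980]ᵀ.
Determinant 4·47450 − 180² = 157400.
m = ((-530)·47450 − 180·(-141980))/157400 = 4079/1574; c = (4·(-141980) − 180·(-530))/157400 = -11813/3935.
At h = 13: P̂ = (4079/1574)·(1) + (-11813/3935)·(2197) = -51885927/7870.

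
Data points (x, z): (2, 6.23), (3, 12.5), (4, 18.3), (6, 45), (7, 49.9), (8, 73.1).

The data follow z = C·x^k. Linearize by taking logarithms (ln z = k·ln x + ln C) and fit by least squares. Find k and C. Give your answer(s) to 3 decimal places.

k = 1.755, C = 1.786

With ln zᵢ as the transformed response and ln xᵢ as the regressor:
XᵀX = [[14.9303, 8.9952]; [8.9952, 6]], rhs = [31.4264, 19.2705]ᵀ  (here Σln x = 8.9952, Σ(ln x)² = 14.9303, Σln z = 19.2705, Σln x·ln z = 31.4264).
Solving (det = 8.6686): k = 1.75543, ln C = 0.58002, so C = exp(0.58002) = 1.78608.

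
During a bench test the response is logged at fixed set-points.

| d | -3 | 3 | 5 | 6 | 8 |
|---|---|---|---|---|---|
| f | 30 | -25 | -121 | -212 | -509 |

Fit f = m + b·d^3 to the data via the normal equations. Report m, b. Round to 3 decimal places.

m = 3.064, b = -0.999

The normal equations are: 5·m + 853·b = -837;  853·m + 325883·b = -323010.
Determinant 5·325883 − 853² = 901806.
m = ((-837)·325883 − 853·(-323010))/901806 = 921153/300602; b = (5·(-323010) − 853·(-837))/901806 = -300363/300602.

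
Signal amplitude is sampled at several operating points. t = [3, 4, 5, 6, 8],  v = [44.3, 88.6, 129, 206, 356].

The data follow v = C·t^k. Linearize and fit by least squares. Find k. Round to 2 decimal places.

k = 2.12

With ln vᵢ as the transformed response and ln tᵢ as the regressor:
Over the data: Σln t = 7.9655, Σ(ln t)² = 13.2535, Σln v = 24.3377, Σln t·ln v = 39.9656.
Normal system: [[13.2535, 7.9655]; [7.9655, 5]]·[k, ln C]ᵀ = [39.9656, 24.3377]ᵀ.
Slope k = (n·Σln t·ln v − Σln t·Σln v)/(n·Σ(ln t)² − (Σln t)²) = (5·39.9656 − 7.9655·24.3377)/2.8177 = 2.11676; ln C = (Σln v − k·Σln t)/n = 1.49532.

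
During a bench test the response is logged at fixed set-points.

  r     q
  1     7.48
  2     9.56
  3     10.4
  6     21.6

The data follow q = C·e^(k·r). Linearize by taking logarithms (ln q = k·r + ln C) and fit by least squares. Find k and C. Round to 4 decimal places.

k = 0.2097, C = 6.0010

Let Y = ln q. Fitting Y = k·r + ln C by least squares:
XᵀX = [[50.0000, 12.0000]; [12.0000, 4]], rhs = [31.9890, 9.6843]ᵀ  (here Σr = 12.0000, Σ(r)² = 50.0000, Σln q = 9.6843, Σr·ln q = 31.9890).
Solving (det = 56.0000): k = 0.20972, ln C = 1.79193, so C = exp(1.79193) = 6.00103.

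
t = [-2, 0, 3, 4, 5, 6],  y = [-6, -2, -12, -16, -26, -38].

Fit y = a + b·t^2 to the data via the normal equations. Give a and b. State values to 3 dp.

Sums needed: Σ1 = 6, Σt^2 = 90, Σt^2·t^2 = 2274.
Moment sums: Σy = -100, Σt^2·y = -2406.
Normal equations: [[6, 90]; [90, 2274]]·[a, b]ᵀ = [-100, -2406]ᵀ.
det = 6·2274 − 90² = 5544.
a = ((-100)·2274 − 90·(-2406))/5544 = -905/462; b = (6·(-2406) − 90·(-100))/5544 = -151/154.

a = -1.959, b = -0.981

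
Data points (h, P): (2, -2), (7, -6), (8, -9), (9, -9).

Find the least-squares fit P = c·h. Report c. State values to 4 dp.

The normal system MᵀM·[c]ᵀ = MᵀP is [[198]]·[c]ᵀ = [-199]ᵀ.
Hence c = -199 / 198 ≈ -1.00505.

c = -1.0051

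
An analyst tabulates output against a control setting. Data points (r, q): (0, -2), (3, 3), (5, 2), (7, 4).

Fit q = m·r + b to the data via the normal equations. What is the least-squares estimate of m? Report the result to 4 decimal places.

The normal system MᵀM·[m, b]ᵀ = Mᵀq is [[83, 15]; [15, 4]]·[m, b]ᵀ = [47, 7]ᵀ.
Eliminating b: 4·(row 1) − 15·(row 2) gives 107·m = 4·47 − 15·7 = 83, so m = 83/107.
Then b = (7 − 15·(83/107))/4 = -124/107.

m = 0.7757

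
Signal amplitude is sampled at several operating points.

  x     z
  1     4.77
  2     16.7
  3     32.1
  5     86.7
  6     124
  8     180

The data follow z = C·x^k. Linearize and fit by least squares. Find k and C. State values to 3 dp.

k = 1.776, C = 4.796

With ln zᵢ as the transformed response and ln xᵢ as the regressor:
Over the data: Σln x = 7.2724, Σ(ln x)² = 11.8122, Σln z = 22.3223, Σln x·ln z = 32.3797.
Normal system: [[11.8122, 7.2724]; [7.2724, 6]]·[k, ln C]ᵀ = [32.3797, 22.3223]ᵀ.
Solving (det = 17.9853): k = 1.77598, ln C = 1.56777, so C = exp(1.56777) = 4.79596.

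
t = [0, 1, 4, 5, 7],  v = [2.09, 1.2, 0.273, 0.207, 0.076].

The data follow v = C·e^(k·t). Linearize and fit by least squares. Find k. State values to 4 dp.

k = -0.4675

Linearized form: ln v = k·t + ln C. From the 5 transformed points,
Sums: Σt = 17.0000, Σ(t)² = 91.0000, Σln v = -4.5309, Σt·ln v = -30.9251.
Normal system: [[91.0000, 17.0000]; [17.0000, 5]]·[k, ln C]ᵀ = [-30.9251, -4.5309]ᵀ.
Δ = 91.0000·5 − (17.0000)² = 166.0000; k = (-30.9251·5 − 17.0000·-4.5309)/166.0000 = -0.46748, ln C = (91.0000·-4.5309 − 17.0000·-30.9251)/166.0000 = 0.68325.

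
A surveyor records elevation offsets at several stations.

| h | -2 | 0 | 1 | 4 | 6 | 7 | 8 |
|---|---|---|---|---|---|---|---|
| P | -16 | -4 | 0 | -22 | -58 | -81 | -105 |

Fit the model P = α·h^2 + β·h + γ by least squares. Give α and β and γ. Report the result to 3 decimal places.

α = -1.977, β = 2.820, γ = -2.511

From the data, Σh^2·h^2 = 8066, Σh^2·h = 1128, Σh^2 = 170, Σh·h = 170, Σh = 24, Σ1 = 7.
For XᵀP: Σh^2·P = -13193, Σh·P = -1811, ΣP = -286.
Solving the 3×3 system (Gaussian elimination) gives α = -47637/24094, β = 67955/24094, γ = -30251/12047.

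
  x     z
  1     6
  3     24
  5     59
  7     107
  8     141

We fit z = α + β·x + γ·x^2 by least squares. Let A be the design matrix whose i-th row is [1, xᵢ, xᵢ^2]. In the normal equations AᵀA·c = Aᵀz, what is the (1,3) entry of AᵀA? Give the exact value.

Row 1 ↔ basis 1, column 3 ↔ basis x^2, so (AᵀA)_{1,3} = Σᵢ x^2 = (1)·(1) + (1)·(9) + (1)·(25) + (1)·(49) + (1)·(64) = 148.

148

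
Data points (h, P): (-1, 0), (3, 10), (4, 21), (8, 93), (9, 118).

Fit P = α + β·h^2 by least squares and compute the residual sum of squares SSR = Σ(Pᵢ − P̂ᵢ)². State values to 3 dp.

Entries of MᵀM: Σ1 = 5, Σh^2 = 171, Σh^2·h^2 = 10995.
Moment sums: ΣP = 242, Σh^2·P = 15936.
So MᵀM·[α, β]ᵀ = MᵀP: [[5, 171]; [171, 10995]]·[α, β]ᵀ = [242, 15936]ᵀ.
Eliminating β: 10995·(row 1) − 171·(row 2) gives 25734·α = 10995·242 − 171·15936 = -64266, so α = -10711/4289.
Then β = (15936 − 171·(-10711/4289))/10995 = 6383/4289.
Residuals: 4328/4289, -3846/4289, -1348/4289, 1076/4289, -210/4289; SSR = 8520/4289.

SSR = 1.986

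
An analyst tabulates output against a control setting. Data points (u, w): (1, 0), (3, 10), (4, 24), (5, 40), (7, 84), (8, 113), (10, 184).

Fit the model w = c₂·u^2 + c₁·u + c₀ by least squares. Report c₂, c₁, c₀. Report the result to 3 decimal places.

c₂ = 2.112, c₁ = -2.791, c₀ = 0.509

Compute the Gram sums: Σu^2·u^2 = 17460, Σu^2·u = 2072, Σu^2 = 264, Σu·u = 264, Σu = 38, Σ1 = 7.
Right-hand side: Σu^2·w = 31222, Σu·w = 3658, Σw = 455.
Row-reducing yields c₂ = 46039/21802, c₁ = -30422/10901, c₀ = 5549/10901.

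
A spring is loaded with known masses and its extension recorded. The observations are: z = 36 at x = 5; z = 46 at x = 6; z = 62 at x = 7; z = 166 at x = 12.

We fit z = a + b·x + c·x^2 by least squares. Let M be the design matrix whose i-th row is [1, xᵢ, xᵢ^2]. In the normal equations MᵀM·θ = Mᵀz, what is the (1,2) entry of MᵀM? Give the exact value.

Row 1 ↔ basis 1, column 2 ↔ basis x, so (MᵀM)_{1,2} = Σᵢ x = (1)·(5) + (1)·(6) + (1)·(7) + (1)·(12) = 30.

30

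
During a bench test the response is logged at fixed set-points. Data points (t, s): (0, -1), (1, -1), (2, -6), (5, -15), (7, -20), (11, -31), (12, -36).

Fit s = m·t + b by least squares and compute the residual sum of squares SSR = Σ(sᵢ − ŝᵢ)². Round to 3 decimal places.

Setting ∂/∂m … = 0 gives: 344·m + 38·b = -1001;  38·m + 7·b = -110.
Eliminating b: 7·(row 1) − 38·(row 2) gives 964·m = 7·(-1001) − 38·(-110) = -2827, so m = -2827/964.
Then b = ((-110) − 38·(-2827/964))/7 = 99/482.
Residuals: -581/482, 1665/964, -82/241, -523/964, 311/964, 1015/964, -489/482; SSR = 6833/964.

SSR = 7.088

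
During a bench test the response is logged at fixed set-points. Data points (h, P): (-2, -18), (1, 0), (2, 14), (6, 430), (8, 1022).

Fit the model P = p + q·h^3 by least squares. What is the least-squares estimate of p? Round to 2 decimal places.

p = -2.00

Setting ∂/∂p … = 0 gives: 5·p + 729·q = 1448;  729·p + 308929·q = 616400.
(Σ1 = 5, Σh^3 = 729, Σh^3·h^3 = 308929, ΣP = 1448, Σh^3·P = 616400.)
Eliminating q: 308929·(row 1) − 729·(row 2) gives 1013204·p = 308929·1448 − 729·616400 = -2026408, so p = -2.
Then q = (616400 − 729·(-2))/308929 = 2.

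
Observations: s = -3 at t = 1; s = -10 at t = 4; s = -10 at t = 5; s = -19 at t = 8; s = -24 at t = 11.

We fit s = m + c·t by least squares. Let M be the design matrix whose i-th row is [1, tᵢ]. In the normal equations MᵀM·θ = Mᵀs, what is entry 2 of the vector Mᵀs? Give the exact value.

-509

Entry 2 ↔ basis t, so (Mᵀs)_{2} = Σᵢ (t)·sᵢ = (1)·(-3) + (4)·(-10) + (5)·(-10) + (8)·(-19) + (11)·(-24) = -509.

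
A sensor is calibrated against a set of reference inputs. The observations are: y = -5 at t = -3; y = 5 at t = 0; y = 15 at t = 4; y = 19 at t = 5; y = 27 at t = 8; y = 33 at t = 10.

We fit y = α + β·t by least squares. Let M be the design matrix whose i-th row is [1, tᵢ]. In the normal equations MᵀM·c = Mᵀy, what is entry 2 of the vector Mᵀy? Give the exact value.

Entry 2 ↔ basis t, so (Mᵀy)_{2} = Σᵢ (t)·yᵢ = (-3)·(-5) + (0)·(5) + (4)·(15) + (5)·(19) + (8)·(27) + (10)·(33) = 716.

716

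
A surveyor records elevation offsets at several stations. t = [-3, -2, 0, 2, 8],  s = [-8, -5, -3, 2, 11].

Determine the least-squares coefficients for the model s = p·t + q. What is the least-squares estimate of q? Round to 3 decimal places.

q = -2.297

From the data, Σt·t = 81, Σt = 5, Σ1 = 5.
Moment sums: Σt·s = 126, Σs = -3.
So XᵀX·[p, q]ᵀ = Xᵀs: [[81, 5]; [5, 5]]·[p, q]ᵀ = [126, -3]ᵀ.
Eliminating q: 5·(row 1) − 5·(row 2) gives 380·p = 5·126 − 5·(-3) = 645, so p = 129/76.
Then q = ((-3) − 5·(129/76))/5 = -873/380.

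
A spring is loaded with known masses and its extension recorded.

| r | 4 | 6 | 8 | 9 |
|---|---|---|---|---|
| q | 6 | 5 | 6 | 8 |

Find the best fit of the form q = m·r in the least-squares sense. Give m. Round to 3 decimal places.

m = 0.883

Normal-equation sums: Σr·r = 197.
Moment sums: Σr·q = 174.
m = 174/197 = 0.883249.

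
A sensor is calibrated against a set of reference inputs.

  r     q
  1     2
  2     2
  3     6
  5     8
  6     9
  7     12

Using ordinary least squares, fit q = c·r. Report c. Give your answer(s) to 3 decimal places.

The normal system XᵀX·[c]ᵀ = Xᵀq is [[124]]·[c]ᵀ = [202]ᵀ.
c = 202/124 = 1.62903.

c = 1.629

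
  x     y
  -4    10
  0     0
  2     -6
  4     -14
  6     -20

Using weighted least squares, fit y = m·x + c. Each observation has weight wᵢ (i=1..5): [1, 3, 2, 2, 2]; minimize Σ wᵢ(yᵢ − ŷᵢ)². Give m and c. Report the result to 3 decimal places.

m = -3.136, c = -0.727

Setting ∂/∂m … = 0 gives: 128·m + 20·c = -416;  20·m + 10·c = -70.
det = 128·10 − 20² = 880.
m = ((-416)·10 − 20·(-70))/880 = -69/22; c = (128·(-70) − 20·(-416))/880 = -8/11.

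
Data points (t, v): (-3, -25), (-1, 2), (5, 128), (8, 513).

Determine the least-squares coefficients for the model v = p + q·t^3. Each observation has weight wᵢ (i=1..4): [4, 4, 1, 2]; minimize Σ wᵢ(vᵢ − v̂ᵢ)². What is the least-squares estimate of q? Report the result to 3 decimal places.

q = 0.997

Compute the Gram sums: Σwᵢ·1 = 11, Σwᵢ·t^3 = 1037, Σwᵢ·t^3·t^3 = 542833.
Moment sums: Σwᵢ·v = 1062, Σwᵢ·t^3·v = 544004.
So MᵀWM·[p, q]ᵀ = MᵀWv: [[11, 1037]; [1037, 542833]]·[p, q]ᵀ = [1062, 544004]ᵀ.
Eliminating q: 542833·(row 1) − 1037·(row 2) gives 4895794·p = 542833·1062 − 1037·544004 = 12356498, so p = 6178249/2447897.
Then q = (544004 − 1037·(6178249/2447897))/542833 = 2441375/2447897.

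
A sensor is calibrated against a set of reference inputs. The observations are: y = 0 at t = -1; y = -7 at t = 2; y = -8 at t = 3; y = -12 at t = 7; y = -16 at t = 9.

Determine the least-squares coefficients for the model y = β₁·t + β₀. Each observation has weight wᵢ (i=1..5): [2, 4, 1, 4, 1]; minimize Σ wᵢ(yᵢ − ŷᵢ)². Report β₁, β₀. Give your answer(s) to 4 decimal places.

β₁ = -1.3838, β₀ = -3.0287

The normal system XᵀWX·[β₁, β₀]ᵀ = XᵀWy is [[304, 46]; [46, 12]]·[β₁, β₀]ᵀ = [-560, -100]ᵀ.
Eliminating β₀: 12·(row 1) − 46·(row 2) gives 1532·β₁ = 12·(-560) − 46·(-100) = -2120, so β₁ = -530/383.
Then β₀ = ((-100) − 46·(-530/383))/12 = -1160/383.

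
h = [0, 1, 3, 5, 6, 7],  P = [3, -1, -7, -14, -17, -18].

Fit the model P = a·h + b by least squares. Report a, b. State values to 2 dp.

a = -3.10, b = 2.37

Forming AᵀA = [[120, 22]; [22, 6]] and AᵀP = [-320, -54]ᵀ gives AᵀA·[a, b]ᵀ = AᵀP.
Determinant 120·6 − 22² = 236.
a = ((-320)·6 − 22·(-54))/236 = -183/59; b = (120·(-54) − 22·(-320))/236 = 140/59.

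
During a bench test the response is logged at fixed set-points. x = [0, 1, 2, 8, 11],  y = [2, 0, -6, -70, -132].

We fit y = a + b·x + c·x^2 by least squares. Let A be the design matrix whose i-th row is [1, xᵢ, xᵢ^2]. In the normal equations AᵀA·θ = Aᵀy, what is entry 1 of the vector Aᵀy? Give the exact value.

-206

Entry 1 ↔ basis 1, so (Aᵀy)_{1} = Σᵢ yᵢ = (1)·(2) + (1)·(0) + (1)·(-6) + (1)·(-70) + (1)·(-132) = -206.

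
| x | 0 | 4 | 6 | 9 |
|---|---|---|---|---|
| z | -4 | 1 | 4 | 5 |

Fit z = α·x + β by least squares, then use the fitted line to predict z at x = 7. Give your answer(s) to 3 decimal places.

ẑ = 3.842

Entries of AᵀA: Σx·x = 133, Σx = 19, Σ1 = 4.
For Aᵀz: Σx·z = 73, Σz = 6.
det = 133·4 − 19² = 171.
α = (73·4 − 19·6)/171 = 178/171; β = (133·6 − 19·73)/171 = -31/9.
At x = 7: ẑ = (178/171)·(7) + (-31/9)·(1) = 73/19.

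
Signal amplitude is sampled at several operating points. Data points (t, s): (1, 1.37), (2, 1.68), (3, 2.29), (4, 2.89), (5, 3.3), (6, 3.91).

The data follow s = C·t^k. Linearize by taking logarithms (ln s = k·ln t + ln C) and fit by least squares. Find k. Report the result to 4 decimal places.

Linearized form: ln s = k·ln t + ln C. From the 6 transformed points,
XᵀX = [[9.4099, 6.5793]; [6.5793, 6]], rhs = [7.1057, 5.2809]ᵀ  (here Σln t = 6.5793, Σ(ln t)² = 9.4099, Σln s = 5.2809, Σln t·ln s = 7.1057).
Solving (det = 13.1729): k = 0.59898, ln C = 0.22334.

k = 0.5990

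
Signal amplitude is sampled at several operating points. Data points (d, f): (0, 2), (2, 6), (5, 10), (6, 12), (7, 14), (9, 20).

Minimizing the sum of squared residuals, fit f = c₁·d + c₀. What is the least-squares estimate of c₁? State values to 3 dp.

c₁ = 1.872

Compute the Gram sums: Σd·d = 195, Σd = 29, Σ1 = 6.
Right-hand side: Σd·f = 412, Σf = 64.
Eliminating c₀: 6·(row 1) − 29·(row 2) gives 329·c₁ = 6·412 − 29·64 = 616, so c₁ = 88/47.
Then c₀ = (64 − 29·(88/47))/6 = 76/47.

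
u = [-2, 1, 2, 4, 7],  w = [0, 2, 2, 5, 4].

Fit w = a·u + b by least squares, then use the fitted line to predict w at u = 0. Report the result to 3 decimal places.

ŵ = 1.389

Sums needed: Σu·u = 74, Σu = 12, Σ1 = 5.
For Mᵀw: Σu·w = 54, Σw = 13.
Eliminating b: 5·(row 1) − 12·(row 2) gives 226·a = 5·54 − 12·13 = 114, so a = 57/113.
Then b = (13 − 12·(57/113))/5 = 157/113.
At u = 0: ŵ = (57/113)·(0) + (157/113)·(1) = 157/113.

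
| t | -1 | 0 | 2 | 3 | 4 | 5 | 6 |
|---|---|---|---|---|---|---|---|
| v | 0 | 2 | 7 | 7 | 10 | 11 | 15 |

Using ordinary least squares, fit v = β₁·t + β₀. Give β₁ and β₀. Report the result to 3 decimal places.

β₁ = 2.000, β₀ = 2.000

The normal equations are: 91·β₁ + 19·β₀ = 220;  19·β₁ + 7·β₀ = 52.
Δ = 91·7 − 19² = 276.
β₁ = (220·7 − 19·52)/276 = 2; β₀ = (91·52 − 19·220)/276 = 2.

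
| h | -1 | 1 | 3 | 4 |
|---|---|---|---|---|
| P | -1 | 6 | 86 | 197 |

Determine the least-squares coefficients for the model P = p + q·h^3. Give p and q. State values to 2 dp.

p = 2.80, q = 3.04

The normal equations are: 4·p + 91·q = 288;  91·p + 4827·q = 14937.
(Σ1 = 4, Σh^3 = 91, Σh^3·h^3 = 4827, ΣP = 288, Σh^3·P = 14937.)
Eliminating q: 4827·(row 1) − 91·(row 2) gives 11027·p = 4827·288 − 91·14937 = 30909, so p = 30909/11027.
Then q = (14937 − 91·(30909/11027))/4827 = 33540/11027.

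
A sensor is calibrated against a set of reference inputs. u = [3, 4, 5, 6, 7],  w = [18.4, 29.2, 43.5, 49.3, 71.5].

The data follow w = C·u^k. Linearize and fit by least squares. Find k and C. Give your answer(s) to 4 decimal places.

k = 1.5428, C = 3.4168

Taking logs, ln w = k·ln u + ln C, so regress ln w on ln u.
Σln u = 7.8320, Σ(ln u)² = 12.7160, Σln w = 18.2269, Σln u·ln w = 29.2417.
Normal system: [[12.7160, 7.8320]; [7.8320, 5]]·[k, ln C]ᵀ = [29.2417, 18.2269]ᵀ.
Slope k = (n·Σln u·ln w − Σln u·Σln w)/(n·Σ(ln u)² − (Σln u)²) = (5·29.2417 − 7.8320·18.2269)/2.2397 = 1.54283; ln C = (Σln w − k·Σln u)/n = 1.22869, so C = exp(1.22869) = 3.41676.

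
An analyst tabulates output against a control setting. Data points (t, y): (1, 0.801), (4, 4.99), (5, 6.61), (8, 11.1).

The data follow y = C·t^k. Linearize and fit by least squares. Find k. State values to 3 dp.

k = 1.279

Linearized form: ln y = k·ln t + ln C. From the 4 transformed points,
Σln t = 5.0752, Σ(ln t)² = 8.8362, Σln y = 5.6811, Σln t·ln y = 10.2730.
Equations: 8.8362·k + 5.0752·ln C = 10.2730;  5.0752·k + 4·ln C = 5.6811.
Δ = 8.8362·4 − (5.0752)² = 9.5873; k = (10.2730·4 − 5.0752·5.6811)/9.5873 = 1.27874, ln C = (8.8362·5.6811 − 5.0752·10.2730)/9.5873 = -0.20219.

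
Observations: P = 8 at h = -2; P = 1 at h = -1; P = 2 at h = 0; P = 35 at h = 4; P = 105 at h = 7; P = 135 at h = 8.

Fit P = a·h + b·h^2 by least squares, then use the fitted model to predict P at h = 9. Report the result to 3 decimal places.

Entries of AᵀA: Σh·h = 134, Σh·h^2 = 910, Σh^2·h^2 = 6770.
For AᵀP: Σh·P = 1938, Σh^2·P = 14378.
AᵀA·[a, b]ᵀ = AᵀP becomes [[134, 910]; [910, 6770]]·[a, b]ᵀ = [1938, 14378]ᵀ.
Eliminating b: 6770·(row 1) − 910·(row 2) gives 79080·a = 6770·1938 − 910·14378 = 36280, so a = 907/1977.
Then b = (14378 − 910·(907/1977))/6770 = 20384/9885.
At h = 9: P̂ = (907/1977)·(9) + (20384/9885)·(81) = 563973/3295.

P̂ = 171.160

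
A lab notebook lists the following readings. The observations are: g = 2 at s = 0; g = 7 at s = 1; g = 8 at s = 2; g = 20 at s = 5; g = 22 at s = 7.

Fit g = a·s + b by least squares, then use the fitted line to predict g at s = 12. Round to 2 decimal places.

ĝ = 38.27

MᵀM·[a, b]ᵀ = Mᵀg reads: 79·a + 15·b = 277;  15·a + 5·b = 59.
Determinant 79·5 − 15² = 170.
a = (277·5 − 15·59)/170 = 50/17; b = (79·59 − 15·277)/170 = 253/85.
At s = 12: ĝ = (50/17)·(12) + (253/85)·(1) = 3253/85.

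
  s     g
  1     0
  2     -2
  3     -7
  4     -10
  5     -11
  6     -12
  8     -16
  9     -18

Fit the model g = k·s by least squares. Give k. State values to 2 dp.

k = -2.04

Compute the Gram sums: Σs·s = 236.
For Xᵀg: Σs·g = -482.
Normal equations: [[236]]·[k]ᵀ = [-482]ᵀ.
Hence k = -482 / 236 ≈ -2.04237.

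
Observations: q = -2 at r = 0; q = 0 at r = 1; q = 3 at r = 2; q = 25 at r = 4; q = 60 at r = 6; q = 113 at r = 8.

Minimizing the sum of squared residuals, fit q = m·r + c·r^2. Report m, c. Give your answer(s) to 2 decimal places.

m = -2.10, c = 2.03

Compute the Gram sums: Σr·r = 121, Σr·r^2 = 801, Σr^2·r^2 = 5665.
And Σr·q = 1370, Σr^2·q = 9804.
det = 121·5665 − 801² = 43864.
m = (1370·5665 − 801·9804)/43864 = -45977/21932; c = (121·9804 − 801·1370)/43864 = 44457/21932.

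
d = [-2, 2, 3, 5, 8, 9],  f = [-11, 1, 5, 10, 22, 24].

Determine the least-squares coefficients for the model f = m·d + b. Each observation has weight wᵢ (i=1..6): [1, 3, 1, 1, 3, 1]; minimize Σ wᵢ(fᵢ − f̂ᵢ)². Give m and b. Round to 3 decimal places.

m = 3.324, b = -5.256

The normal equations are: 323·m + 45·b = 837;  45·m + 10·b = 97.
Eliminating b: 10·(row 1) − 45·(row 2) gives 1205·m = 10·837 − 45·97 = 4005, so m = 801/241.
Then b = (97 − 45·(801/241))/10 = -6334/1205.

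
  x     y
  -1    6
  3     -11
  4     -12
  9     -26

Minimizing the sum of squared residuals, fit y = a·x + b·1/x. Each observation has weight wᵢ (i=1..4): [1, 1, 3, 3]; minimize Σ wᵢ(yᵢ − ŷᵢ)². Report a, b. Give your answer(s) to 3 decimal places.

a = -2.850, b = -3.394

Forming MᵀWM = [[301, 8]; [8, 577/432]] and MᵀWy = [-885, -82/3]ᵀ gives MᵀWM·[a, b]ᵀ = MᵀWy.
det = 301·(577/432) − 8² = 146029/432.
a = ((-885)·(577/432) − 8·(-82/3))/(146029/432) = -416181/146029; b = (301·(-82/3) − 8·(-885))/(146029/432) = -495648/146029.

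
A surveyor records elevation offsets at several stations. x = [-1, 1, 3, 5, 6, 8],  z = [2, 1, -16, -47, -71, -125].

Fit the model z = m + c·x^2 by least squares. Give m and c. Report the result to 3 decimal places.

Compute the Gram sums: Σ1 = 6, Σx^2 = 136, Σx^2·x^2 = 6100.
And Σz = -256, Σx^2·z = -11872.
AᵀA·[m, c]ᵀ = Aᵀz becomes [[6, 136]; [136, 6100]]·[m, c]ᵀ = [-256, -11872]ᵀ.
Δ = 6·6100 − 136² = 18104.
m = ((-256)·6100 − 136·(-11872))/18104 = 6624/2263; c = (6·(-11872) − 136·(-256))/18104 = -4552/2263.

m = 2.927, c = -2.011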